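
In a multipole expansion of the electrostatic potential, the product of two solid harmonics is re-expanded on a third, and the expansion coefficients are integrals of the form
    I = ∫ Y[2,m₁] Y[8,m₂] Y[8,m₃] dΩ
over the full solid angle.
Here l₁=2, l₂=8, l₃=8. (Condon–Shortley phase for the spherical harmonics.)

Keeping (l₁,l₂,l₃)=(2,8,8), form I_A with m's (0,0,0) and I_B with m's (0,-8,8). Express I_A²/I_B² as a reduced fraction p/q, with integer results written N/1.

9/25

l's match ⇒ only the (l;m) 3-j factors differ between A and B.
A: triangle coeff Δ(2,8,8) = 1/348840; Σ_t [0,2]: t=0:+1/116121600 t=1:−1/25401600 t=2:+1/116121600 = -1/45158400; (3j)²=24/1615 [(2 8 8; 0 0 0)], sign=-1
B: triangle coeff Δ(2,8,8) = 1/348840; Σ_t [0,0]: t=0:+1/348713164800 = 1/348713164800; (3j)²=40/969 [(2 8 8; 0 -8 8)], sign=+1
I_A²/I_B² = (24/1615)/(40/969) = 9/25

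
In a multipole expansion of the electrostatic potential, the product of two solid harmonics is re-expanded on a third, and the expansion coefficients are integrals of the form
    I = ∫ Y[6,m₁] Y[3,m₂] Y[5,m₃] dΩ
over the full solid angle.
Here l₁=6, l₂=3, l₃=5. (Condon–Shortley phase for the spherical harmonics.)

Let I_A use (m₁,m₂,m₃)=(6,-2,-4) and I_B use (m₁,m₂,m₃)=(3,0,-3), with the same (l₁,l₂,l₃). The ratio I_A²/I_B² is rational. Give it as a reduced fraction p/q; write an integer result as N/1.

33/1

Same 6,3,5: normalisation and zero-m 3j drop out of the ratio.
A: Δ: 4! 8! 2! / 15! → 1/675675; sum: t=0:+1/967680 = 1/967680; 3j²(6 3 5; 6 -2 -4) = Δ·Π!·Σ² = 3/91  (sign -1)
B: Δ: 4! 8! 2! / 15! → 1/675675; sum: t=1:−1/17280 t=2:+1/20160 t=3:−1/483840 = -1/96768; 3j²(6 3 5; 3 0 -3) = Δ·Π!·Σ² = 1/1001  (sign -1)
I_A²/I_B² = (3/91)/(1/1001) = 33/1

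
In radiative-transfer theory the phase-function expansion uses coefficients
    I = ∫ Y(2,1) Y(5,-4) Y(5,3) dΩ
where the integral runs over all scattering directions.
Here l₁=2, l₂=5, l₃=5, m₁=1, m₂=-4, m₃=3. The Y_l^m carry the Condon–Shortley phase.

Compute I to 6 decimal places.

0.196098

Rules hold: Σm=0, L=12 even, 3≤5≤7.
N = 5·11·11 = 605
Δ = 2!·2!·8!/13! = 1/38610
Racah Σ t=0..2: t=0:+1/2880 t=1:−1/576 t=2:+1/2880 = -1/960
⇒ 3j(2 5 5; 0 0 0)² = 10/429, sgn +1
Racah Σ t=0..1: t=0:+1/10080 t=1:−1/80640 = 1/11520
⇒ 3j(2 5 5; 1 -4 3)² = 49/1430, sgn +1
4πI² = N·(3j₀)²·(3jₘ)² = 245/507
I = +1·√(0.483235/4π) = 0.19609844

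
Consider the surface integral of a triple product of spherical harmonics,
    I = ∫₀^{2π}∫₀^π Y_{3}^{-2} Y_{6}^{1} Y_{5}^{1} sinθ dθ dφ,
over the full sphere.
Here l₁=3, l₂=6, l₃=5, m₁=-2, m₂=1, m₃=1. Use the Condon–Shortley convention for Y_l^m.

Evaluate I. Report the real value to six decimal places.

Checks pass: Σm=0; 14 even; l₃=5∈[3,9].
(2·3+1)(2·6+1)(2·5+1) = 1001
Δ: 4! 2! 8! / 15! → 1/675675
sum: t=1:−1/8640 t=2:+1/2304 t=3:−1/8640 = 7/34560
3j²(3 6 5; 0 0 0) = Δ·Π!·Σ² = 7/429  (sign -1)
sum: t=3:−1/6912 t=4:+1/17280 = -1/11520
3j²(3 6 5; -2 1 1) = Δ·Π!·Σ² = 2/143  (sign -1)
combine: 4πI² = 1001·7/429·2/143 = 98/429
take √, sign +1: I = 0.13482780

0.134828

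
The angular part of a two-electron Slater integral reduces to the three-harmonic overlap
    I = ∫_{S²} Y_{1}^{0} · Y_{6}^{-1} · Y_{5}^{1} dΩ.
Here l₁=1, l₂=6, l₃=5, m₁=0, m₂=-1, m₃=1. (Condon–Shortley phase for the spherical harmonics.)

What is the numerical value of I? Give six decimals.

-0.241725

Checks pass: Σm=0; 12 even; l₃=5∈[5,7].
(2·1+1)(2·6+1)(2·5+1) = 429
Δ: 2! 0! 10! / 13! → 1/858
sum: t=1:−1/14400 = -1/14400
3j²(1 6 5; 0 0 0) = Δ·Π!·Σ² = 6/143  (sign +1)
sum: t=1:−1/17280 = -1/17280
3j²(1 6 5; 0 -1 1) = Δ·Π!·Σ² = 35/858  (sign -1)
combine: 4πI² = 429·6/143·35/858 = 105/143
take √, sign -1: I = -0.24172507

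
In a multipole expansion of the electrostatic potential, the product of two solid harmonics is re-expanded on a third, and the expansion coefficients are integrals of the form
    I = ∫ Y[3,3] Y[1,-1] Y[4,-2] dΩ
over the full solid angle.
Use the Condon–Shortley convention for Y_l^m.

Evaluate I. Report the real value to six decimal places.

Checks pass: Σm=0; 8 even; l₃=4∈[2,4].
(2·3+1)(2·1+1)(2·4+1) = 189
Δ: 0! 6! 2! / 9! → 1/252
sum: t=0:+1/36 = 1/36
3j²(3 1 4; 0 0 0) = Δ·Π!·Σ² = 4/63  (sign +1)
sum: t=0:+1/1440 = 1/1440
3j²(3 1 4; 3 -1 -2) = Δ·Π!·Σ² = 1/252  (sign +1)
combine: 4πI² = 189·4/63·1/252 = 1/21
take √, sign +1: I = 0.06155813

0.061558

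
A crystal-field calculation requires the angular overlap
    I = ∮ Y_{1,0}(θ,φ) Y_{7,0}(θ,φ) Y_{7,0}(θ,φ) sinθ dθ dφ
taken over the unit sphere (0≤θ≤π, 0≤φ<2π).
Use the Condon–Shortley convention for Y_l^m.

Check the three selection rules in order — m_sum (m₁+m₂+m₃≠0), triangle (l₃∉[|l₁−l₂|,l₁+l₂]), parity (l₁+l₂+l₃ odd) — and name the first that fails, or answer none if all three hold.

Σmᵢ = 0  ✓
l₃∈[|l₁−l₂|,l₁+l₂]=[6,8], have l₃=7  ✓
Σlᵢ = 15 ⇒ odd  ✗

parity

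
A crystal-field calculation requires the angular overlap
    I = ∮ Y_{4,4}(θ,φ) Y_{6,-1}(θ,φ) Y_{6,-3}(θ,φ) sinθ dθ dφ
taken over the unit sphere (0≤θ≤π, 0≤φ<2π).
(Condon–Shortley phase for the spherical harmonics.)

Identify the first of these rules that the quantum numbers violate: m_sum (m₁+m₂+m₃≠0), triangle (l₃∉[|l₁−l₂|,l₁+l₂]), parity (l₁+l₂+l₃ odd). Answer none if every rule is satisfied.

azimuthal sum: 4 − 1 − 3 = 0  ✓
2 ≤ 6 ≤ 10 (triangle on l)  ✓
L = 4 + 6 + 6 = 16 (even)  ✓

none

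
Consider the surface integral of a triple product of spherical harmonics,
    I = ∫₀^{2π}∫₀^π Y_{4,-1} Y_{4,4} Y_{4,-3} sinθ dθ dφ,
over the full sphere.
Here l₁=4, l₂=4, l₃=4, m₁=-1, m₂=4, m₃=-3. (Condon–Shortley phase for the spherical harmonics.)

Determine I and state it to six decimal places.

m-sum 0 ✓  L=12 even ✓  0≤4≤8 ✓
Π(2lᵢ+1) = 9×9×9 = 729
triangle coeff Δ(4,4,4) = 1/450450
Σ_t [0,4]: t=0:+1/13824 t=1:−1/216 t=2:+1/64 t=3:−1/216 t=4:+1/13824 = 5/768
(3j)²=18/1001 [(4 4 4; 0 0 0)], sign=+1
Σ_t [4,4]: t=4:+1/3456 = 1/3456
(3j)²=35/1287 [(4 4 4; -1 4 -3)], sign=-1
⇒ 4πI² = 7290/20449
I = (-1)√(7290/20449/(4π)) = -0.16843130

-0.168431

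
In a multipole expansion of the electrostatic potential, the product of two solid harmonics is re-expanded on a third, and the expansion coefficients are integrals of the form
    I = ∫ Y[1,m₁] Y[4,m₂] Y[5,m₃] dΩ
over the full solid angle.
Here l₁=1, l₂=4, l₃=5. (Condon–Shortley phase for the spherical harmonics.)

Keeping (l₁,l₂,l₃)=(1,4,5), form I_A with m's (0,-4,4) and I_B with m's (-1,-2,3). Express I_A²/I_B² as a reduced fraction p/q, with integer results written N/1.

l's match ⇒ only the (l;m) 3-j factors differ between A and B.
A: triangle coeff Δ(1,4,5) = 1/495; Σ_t [0,0]: t=0:+1/40320 = 1/40320; (3j)²=1/55 [(1 4 5; 0 -4 4)], sign=-1
B: triangle coeff Δ(1,4,5) = 1/495; Σ_t [0,0]: t=0:+1/2880 = 1/2880; (3j)²=28/495 [(1 4 5; -1 -2 3)], sign=+1
I_A²/I_B² = (1/55)/(28/495) = 9/28

9/28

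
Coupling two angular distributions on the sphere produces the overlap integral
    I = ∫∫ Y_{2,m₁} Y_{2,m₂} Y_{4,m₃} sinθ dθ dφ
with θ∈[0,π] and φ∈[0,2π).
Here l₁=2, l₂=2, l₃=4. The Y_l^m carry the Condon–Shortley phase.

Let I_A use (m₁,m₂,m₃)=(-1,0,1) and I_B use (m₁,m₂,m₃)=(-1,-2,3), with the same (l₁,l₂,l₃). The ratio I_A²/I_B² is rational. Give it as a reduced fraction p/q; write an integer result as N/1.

6/7

Shared (l₁,l₂,l₃)=(2,2,4): N and (l;000)² cancel in I_A²/I_B².
A: Δ = 0!·4!·4!/9! = 1/630; Racah Σ t=0..0: t=0:+1/24 = 1/24; ⇒ 3j(2 2 4; -1 0 1)² = 1/21, sgn -1
B: Δ = 0!·4!·4!/9! = 1/630; Racah Σ t=0..0: t=0:+1/144 = 1/144; ⇒ 3j(2 2 4; -1 -2 3)² = 1/18, sgn -1
I_A²/I_B² = (1/21)/(1/18) = 6/7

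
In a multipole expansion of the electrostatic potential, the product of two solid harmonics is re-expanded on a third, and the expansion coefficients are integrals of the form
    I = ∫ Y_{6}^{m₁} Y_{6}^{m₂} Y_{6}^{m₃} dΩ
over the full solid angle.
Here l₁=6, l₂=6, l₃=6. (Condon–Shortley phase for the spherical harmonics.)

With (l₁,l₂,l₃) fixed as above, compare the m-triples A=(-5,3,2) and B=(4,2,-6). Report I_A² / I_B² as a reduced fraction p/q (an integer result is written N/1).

1/10

Shared (l₁,l₂,l₃)=(6,6,6): N and (l;000)² cancel in I_A²/I_B².
A: Δ = 6!·6!·6!/19! = 1/325909584; Racah Σ t=5..6: t=5:−1/4147200 t=6:+1/3110400 = 1/12441600; ⇒ 3j(6 6 6; -5 3 2)² = 7/4199, sgn +1
B: Δ = 6!·6!·6!/19! = 1/325909584; Racah Σ t=2..2: t=2:+1/24883200 = 1/24883200; ⇒ 3j(6 6 6; 4 2 -6)² = 70/4199, sgn +1
I_A²/I_B² = (7/4199)/(70/4199) = 1/10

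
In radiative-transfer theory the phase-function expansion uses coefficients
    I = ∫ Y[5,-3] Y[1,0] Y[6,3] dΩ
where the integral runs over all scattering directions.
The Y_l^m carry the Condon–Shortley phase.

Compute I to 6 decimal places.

m-sum 0 ✓  L=12 even ✓  4≤6≤6 ✓
Π(2lᵢ+1) = 11×3×13 = 429
triangle coeff Δ(5,1,6) = 1/858
Σ_t [0,0]: t=0:+1/14400 = 1/14400
(3j)²=6/143 [(5 1 6; 0 0 0)], sign=+1
Σ_t [0,0]: t=0:+1/80640 = 1/80640
(3j)²=9/286 [(5 1 6; -3 0 3)], sign=-1
⇒ 4πI² = 81/143
I = (-1)√(81/143/(4π)) = -0.21230956

-0.212310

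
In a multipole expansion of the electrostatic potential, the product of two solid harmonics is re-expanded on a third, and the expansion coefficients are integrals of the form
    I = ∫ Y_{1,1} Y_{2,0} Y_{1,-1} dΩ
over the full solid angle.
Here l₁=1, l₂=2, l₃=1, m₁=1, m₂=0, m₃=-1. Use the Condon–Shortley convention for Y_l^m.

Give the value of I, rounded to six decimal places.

0.126157

Checks pass: Σm=0; 4 even; l₃=1∈[1,3].
(2·1+1)(2·2+1)(2·1+1) = 45
Δ: 2! 0! 2! / 5! → 1/30
sum: t=1:−1/1 = -1/1
3j²(1 2 1; 0 0 0) = Δ·Π!·Σ² = 2/15  (sign +1)
sum: t=0:+1/4 = 1/4
3j²(1 2 1; 1 0 -1) = Δ·Π!·Σ² = 1/30  (sign +1)
combine: 4πI² = 45·2/15·1/30 = 1/5
take √, sign +1: I = 0.12615663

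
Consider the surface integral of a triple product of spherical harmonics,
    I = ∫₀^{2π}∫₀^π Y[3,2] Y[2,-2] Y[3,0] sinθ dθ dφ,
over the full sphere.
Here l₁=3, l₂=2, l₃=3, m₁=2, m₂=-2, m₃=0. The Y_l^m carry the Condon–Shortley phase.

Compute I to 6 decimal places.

m-sum 0 ✓  L=8 even ✓  1≤3≤5 ✓
Π(2lᵢ+1) = 7×5×7 = 245
triangle coeff Δ(3,2,3) = 1/3780
Σ_t [0,2]: t=0:+1/24 t=1:−1/4 t=2:+1/24 = -1/6
(3j)²=4/105 [(3 2 3; 0 0 0)], sign=+1
Σ_t [0,0]: t=0:+1/24 = 1/24
(3j)²=1/21 [(3 2 3; 2 -2 0)], sign=-1
⇒ 4πI² = 4/9
I = (-1)√(4/9/(4π)) = -0.18806319

-0.188063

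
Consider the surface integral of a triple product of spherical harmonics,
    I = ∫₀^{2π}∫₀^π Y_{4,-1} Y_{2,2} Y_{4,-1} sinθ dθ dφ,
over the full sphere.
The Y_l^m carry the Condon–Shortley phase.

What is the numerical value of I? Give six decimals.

0.200662

Rules hold: Σm=0, L=10 even, 2≤4≤6.
N = 9·5·9 = 405
Δ = 2!·6!·2!/11! = 1/13860
Racah Σ t=0..2: t=0:+1/192 t=1:−1/36 t=2:+1/192 = -5/288
⇒ 3j(4 2 4; 0 0 0)² = 20/693, sgn -1
Racah Σ t=2..2: t=2:+1/144 = 1/144
⇒ 3j(4 2 4; -1 2 -1)² = 10/231, sgn -1
4πI² = N·(3j₀)²·(3jₘ)² = 3000/5929
I = +1·√(0.505988/4π) = 0.20066192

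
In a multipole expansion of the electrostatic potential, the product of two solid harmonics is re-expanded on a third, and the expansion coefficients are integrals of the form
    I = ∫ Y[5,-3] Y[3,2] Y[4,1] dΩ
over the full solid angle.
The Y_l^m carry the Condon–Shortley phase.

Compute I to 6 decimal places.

-0.035836

Rules hold: Σm=0, L=12 even, 2≤4≤8.
N = 11·7·9 = 693
Δ = 4!·6!·2!/13! = 1/180180
Racah Σ t=1..3: t=1:−1/576 t=2:+1/144 t=3:−1/576 = 1/288
⇒ 3j(5 3 4; 0 0 0)² = 20/1001, sgn +1
Racah Σ t=3..4: t=3:−1/1440 t=4:+1/1152 = 1/5760
⇒ 3j(5 3 4; -3 2 1)² = 1/858, sgn -1
4πI² = N·(3j₀)²·(3jₘ)² = 30/1859
I = -1·√(0.0161377/4π) = -0.03583571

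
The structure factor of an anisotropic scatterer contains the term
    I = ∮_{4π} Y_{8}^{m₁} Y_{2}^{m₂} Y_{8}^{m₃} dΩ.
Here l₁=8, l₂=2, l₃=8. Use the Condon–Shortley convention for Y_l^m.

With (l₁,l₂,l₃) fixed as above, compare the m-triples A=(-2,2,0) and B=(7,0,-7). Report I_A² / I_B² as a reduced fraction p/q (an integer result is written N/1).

168/125

l's match ⇒ only the (l;m) 3-j factors differ between A and B.
A: triangle coeff Δ(8,2,8) = 1/348840; Σ_t [2,2]: t=2:+1/116121600 = 1/116121600; (3j)²=7/323 [(8 2 8; -2 2 0)], sign=+1
B: triangle coeff Δ(8,2,8) = 1/348840; Σ_t [0,1]: t=0:+1/24908083200 t=1:−1/87178291200 = 1/34871316480; (3j)²=125/7752 [(8 2 8; 7 0 -7)], sign=-1
I_A²/I_B² = (7/323)/(125/7752) = 168/125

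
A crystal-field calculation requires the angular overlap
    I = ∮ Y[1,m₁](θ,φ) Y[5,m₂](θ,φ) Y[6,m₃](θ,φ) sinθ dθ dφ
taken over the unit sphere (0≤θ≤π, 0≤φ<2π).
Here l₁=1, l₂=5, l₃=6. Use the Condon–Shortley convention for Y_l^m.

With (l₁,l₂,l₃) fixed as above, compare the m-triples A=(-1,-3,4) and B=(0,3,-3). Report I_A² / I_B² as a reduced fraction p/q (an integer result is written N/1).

Same 1,5,6: normalisation and zero-m 3j drop out of the ratio.
A: Δ: 0! 2! 10! / 13! → 1/858; sum: t=0:+1/161280 = 1/161280; 3j²(1 5 6; -1 -3 4) = Δ·Π!·Σ² = 15/286  (sign +1)
B: Δ: 0! 2! 10! / 13! → 1/858; sum: t=0:+1/80640 = 1/80640; 3j²(1 5 6; 0 3 -3) = Δ·Π!·Σ² = 9/286  (sign -1)
I_A²/I_B² = (15/286)/(9/286) = 5/3

5/3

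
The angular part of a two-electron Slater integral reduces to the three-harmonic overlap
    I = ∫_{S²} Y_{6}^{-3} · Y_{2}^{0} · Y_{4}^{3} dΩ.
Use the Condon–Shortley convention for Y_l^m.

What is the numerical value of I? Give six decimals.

m-sum 0 ✓  L=12 even ✓  4≤4≤8 ✓
Π(2lᵢ+1) = 13×5×9 = 585
triangle coeff Δ(6,2,4) = 1/6435
Σ_t [2,2]: t=2:+1/2304 = 1/2304
(3j)²=5/143 [(6 2 4; 0 0 0)], sign=+1
Σ_t [2,2]: t=2:+1/20160 = 1/20160
(3j)²=12/715 [(6 2 4; -3 0 3)], sign=-1
⇒ 4πI² = 540/1573
I = (-1)√(540/1573/(4π)) = -0.16528277

-0.165283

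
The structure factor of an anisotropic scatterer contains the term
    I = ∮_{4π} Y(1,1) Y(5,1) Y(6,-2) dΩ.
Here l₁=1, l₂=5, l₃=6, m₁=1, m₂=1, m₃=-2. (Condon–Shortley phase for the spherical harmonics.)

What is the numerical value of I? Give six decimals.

0.216205

m-sum 0 ✓  L=12 even ✓  4≤6≤6 ✓
Π(2lᵢ+1) = 3×11×13 = 429
triangle coeff Δ(1,5,6) = 1/858
Σ_t [0,0]: t=0:+1/14400 = 1/14400
(3j)²=6/143 [(1 5 6; 0 0 0)], sign=+1
Σ_t [0,0]: t=0:+1/34560 = 1/34560
(3j)²=14/429 [(1 5 6; 1 1 -2)], sign=+1
⇒ 4πI² = 84/143
I = (+1)√(84/143/(4π)) = 0.21620548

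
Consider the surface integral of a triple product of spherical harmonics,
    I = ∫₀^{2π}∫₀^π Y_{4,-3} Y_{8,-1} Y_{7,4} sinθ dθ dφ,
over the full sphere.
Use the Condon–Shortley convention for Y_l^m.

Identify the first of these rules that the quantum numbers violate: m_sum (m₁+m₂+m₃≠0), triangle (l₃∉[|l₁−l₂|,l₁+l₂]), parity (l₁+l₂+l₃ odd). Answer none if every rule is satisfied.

m₁+m₂+m₃ = -3 − 1 + 4 = 0  ✓
triangle: |4−8|=4 ≤ l₃=7 ≤ 4+8=12  ✓
parity: l₁+l₂+l₃ = 19 is odd  ✗

parity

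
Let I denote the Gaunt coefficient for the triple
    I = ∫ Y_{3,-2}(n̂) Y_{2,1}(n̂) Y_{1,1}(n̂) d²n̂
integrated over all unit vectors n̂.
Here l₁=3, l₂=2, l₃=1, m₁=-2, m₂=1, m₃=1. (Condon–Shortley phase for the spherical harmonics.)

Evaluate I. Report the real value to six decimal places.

0.261169

Checks pass: Σm=0; 6 even; l₃=1∈[1,5].
(2·3+1)(2·2+1)(2·1+1) = 105
Δ: 4! 2! 0! / 7! → 1/105
sum: t=2:+1/4 = 1/4
3j²(3 2 1; 0 0 0) = Δ·Π!·Σ² = 3/35  (sign -1)
sum: t=3:−1/12 = -1/12
3j²(3 2 1; -2 1 1) = Δ·Π!·Σ² = 2/21  (sign -1)
combine: 4πI² = 105·3/35·2/21 = 6/7
take √, sign +1: I = 0.26116903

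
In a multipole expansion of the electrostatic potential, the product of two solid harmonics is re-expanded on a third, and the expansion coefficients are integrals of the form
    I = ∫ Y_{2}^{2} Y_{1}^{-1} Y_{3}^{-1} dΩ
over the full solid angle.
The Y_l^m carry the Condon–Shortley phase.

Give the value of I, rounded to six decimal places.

-0.082589

Checks pass: Σm=0; 6 even; l₃=3∈[1,3].
(2·2+1)(2·1+1)(2·3+1) = 105
Δ: 0! 4! 2! / 7! → 1/105
sum: t=0:+1/4 = 1/4
3j²(2 1 3; 0 0 0) = Δ·Π!·Σ² = 3/35  (sign -1)
sum: t=0:+1/48 = 1/48
3j²(2 1 3; 2 -1 -1) = Δ·Π!·Σ² = 1/105  (sign +1)
combine: 4πI² = 105·3/35·1/105 = 3/35
take √, sign -1: I = -0.08258890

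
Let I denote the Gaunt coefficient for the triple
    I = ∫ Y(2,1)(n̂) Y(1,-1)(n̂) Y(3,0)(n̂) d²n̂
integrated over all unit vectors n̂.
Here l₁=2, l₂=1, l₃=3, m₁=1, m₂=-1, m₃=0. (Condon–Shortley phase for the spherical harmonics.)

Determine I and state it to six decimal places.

m-sum 0 ✓  L=6 even ✓  1≤3≤3 ✓
Π(2lᵢ+1) = 5×3×7 = 105
triangle coeff Δ(2,1,3) = 1/105
Σ_t [0,0]: t=0:+1/4 = 1/4
(3j)²=3/35 [(2 1 3; 0 0 0)], sign=-1
Σ_t [0,0]: t=0:+1/12 = 1/12
(3j)²=1/35 [(2 1 3; 1 -1 0)], sign=-1
⇒ 4πI² = 9/35
I = (+1)√(9/35/(4π)) = 0.14304817

0.143048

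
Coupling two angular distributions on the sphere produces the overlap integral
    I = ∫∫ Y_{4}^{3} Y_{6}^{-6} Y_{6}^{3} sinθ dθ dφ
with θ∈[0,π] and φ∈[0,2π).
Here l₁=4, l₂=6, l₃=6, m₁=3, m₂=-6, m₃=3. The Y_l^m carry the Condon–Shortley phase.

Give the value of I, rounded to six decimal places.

Checks pass: Σm=0; 16 even; l₃=6∈[2,10].
(2·4+1)(2·6+1)(2·6+1) = 1521
Δ: 4! 4! 8! / 17! → 1/15315300
sum: t=0:+1/829440 t=1:−1/25920 t=2:+1/9216 t=3:−1/25920 t=4:+1/829440 = 7/207360
3j²(4 6 6; 0 0 0) = Δ·Π!·Σ² = 28/2431  (sign +1)
sum: t=0:+1/5806080 = 1/5806080
3j²(4 6 6; 3 -6 3) = Δ·Π!·Σ² = 9/884  (sign -1)
combine: 4πI² = 1521·28/2431·9/884 = 567/3179
take √, sign -1: I = -0.11913554

-0.119136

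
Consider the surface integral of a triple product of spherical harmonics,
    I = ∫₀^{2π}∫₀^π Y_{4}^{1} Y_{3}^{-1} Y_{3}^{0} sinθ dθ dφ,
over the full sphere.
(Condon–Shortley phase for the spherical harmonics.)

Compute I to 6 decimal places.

m-sum 0 ✓  L=10 even ✓  1≤3≤7 ✓
Π(2lᵢ+1) = 9×7×7 = 441
triangle coeff Δ(4,3,3) = 1/34650
Σ_t [1,3]: t=1:−1/72 t=2:+1/16 t=3:−1/72 = 5/144
(3j)²=2/77 [(4 3 3; 0 0 0)], sign=-1
Σ_t [0,2]: t=0:+1/288 t=1:−1/24 t=2:+1/48 = -5/288
(3j)²=5/462 [(4 3 3; 1 -1 0)], sign=+1
⇒ 4πI² = 15/121
I = (-1)√(15/121/(4π)) = -0.09932258

-0.099323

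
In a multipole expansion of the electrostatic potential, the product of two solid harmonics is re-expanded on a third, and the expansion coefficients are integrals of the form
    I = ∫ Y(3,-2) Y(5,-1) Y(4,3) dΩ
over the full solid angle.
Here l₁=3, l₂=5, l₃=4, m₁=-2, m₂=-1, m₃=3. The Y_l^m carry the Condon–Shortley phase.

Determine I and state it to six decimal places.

0.160929

Checks pass: Σm=0; 12 even; l₃=4∈[2,8].
(2·3+1)(2·5+1)(2·4+1) = 693
Δ: 4! 2! 6! / 13! → 1/180180
sum: t=1:−1/576 t=2:+1/144 t=3:−1/576 = 1/288
3j²(3 5 4; 0 0 0) = Δ·Π!·Σ² = 20/1001  (sign +1)
sum: t=3:−1/1440 t=4:+1/17280 = -11/17280
3j²(3 5 4; -2 -1 3) = Δ·Π!·Σ² = 11/468  (sign +1)
combine: 4πI² = 693·20/1001·11/468 = 55/169
take √, sign +1: I = 0.16092854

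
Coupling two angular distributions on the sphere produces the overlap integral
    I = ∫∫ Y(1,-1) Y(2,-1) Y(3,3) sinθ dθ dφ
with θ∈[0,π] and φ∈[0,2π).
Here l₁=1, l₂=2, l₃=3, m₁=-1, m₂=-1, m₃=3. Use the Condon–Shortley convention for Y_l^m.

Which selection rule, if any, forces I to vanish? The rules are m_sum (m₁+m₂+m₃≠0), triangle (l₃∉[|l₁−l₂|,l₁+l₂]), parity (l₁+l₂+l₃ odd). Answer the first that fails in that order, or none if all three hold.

m_sum

azimuthal sum: -1 − 1 + 3 = 1  ✗
1 ≤ 3 ≤ 3 (triangle on l)
L = 1 + 2 + 3 = 6 (even)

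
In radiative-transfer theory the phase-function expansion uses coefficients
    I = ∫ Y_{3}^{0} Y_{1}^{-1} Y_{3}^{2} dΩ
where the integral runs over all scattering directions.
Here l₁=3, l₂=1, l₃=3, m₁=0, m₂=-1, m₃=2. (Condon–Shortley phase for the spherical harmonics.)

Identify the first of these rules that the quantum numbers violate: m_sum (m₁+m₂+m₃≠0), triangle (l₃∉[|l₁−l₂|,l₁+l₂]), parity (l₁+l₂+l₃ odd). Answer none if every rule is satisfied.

Σmᵢ = 1  ✗
l₃∈[|l₁−l₂|,l₁+l₂]=[2,4], have l₃=3
Σlᵢ = 7 ⇒ odd

m_sum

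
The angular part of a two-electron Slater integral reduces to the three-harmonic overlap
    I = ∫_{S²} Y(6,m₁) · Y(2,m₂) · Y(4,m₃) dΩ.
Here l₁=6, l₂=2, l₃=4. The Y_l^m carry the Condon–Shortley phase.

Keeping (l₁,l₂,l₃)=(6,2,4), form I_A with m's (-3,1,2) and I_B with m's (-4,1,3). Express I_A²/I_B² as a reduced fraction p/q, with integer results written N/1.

l's match ⇒ only the (l;m) 3-j factors differ between A and B.
A: triangle coeff Δ(6,2,4) = 1/6435; Σ_t [3,3]: t=3:−1/8640 = -1/8640; (3j)²=28/715 [(6 2 4; -3 1 2)], sign=-1
B: triangle coeff Δ(6,2,4) = 1/6435; Σ_t [3,3]: t=3:−1/30240 = -1/30240; (3j)²=16/429 [(6 2 4; -4 1 3)], sign=+1
I_A²/I_B² = (28/715)/(16/429) = 21/20

21/20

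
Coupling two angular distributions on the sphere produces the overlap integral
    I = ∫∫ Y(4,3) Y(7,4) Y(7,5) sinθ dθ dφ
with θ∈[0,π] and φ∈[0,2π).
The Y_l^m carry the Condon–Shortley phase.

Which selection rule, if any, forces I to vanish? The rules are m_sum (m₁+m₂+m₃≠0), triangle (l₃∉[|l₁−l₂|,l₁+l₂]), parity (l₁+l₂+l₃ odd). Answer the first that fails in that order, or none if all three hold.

m₁+m₂+m₃ = 3 + 4 + 5 = 12  ✗
triangle: |4−7|=3 ≤ l₃=7 ≤ 4+7=11
parity: l₁+l₂+l₃ = 18 is even

m_sum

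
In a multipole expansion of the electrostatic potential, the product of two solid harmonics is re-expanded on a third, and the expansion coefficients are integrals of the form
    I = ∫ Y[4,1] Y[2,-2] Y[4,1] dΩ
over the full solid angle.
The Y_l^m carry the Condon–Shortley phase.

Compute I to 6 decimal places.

m-sum 0 ✓  L=10 even ✓  2≤4≤6 ✓
Π(2lᵢ+1) = 9×5×9 = 405
triangle coeff Δ(4,2,4) = 1/13860
Σ_t [0,2]: t=0:+1/192 t=1:−1/36 t=2:+1/192 = -5/288
(3j)²=20/693 [(4 2 4; 0 0 0)], sign=-1
Σ_t [0,0]: t=0:+1/144 = 1/144
(3j)²=10/231 [(4 2 4; 1 -2 1)], sign=-1
⇒ 4πI² = 3000/5929
I = (+1)√(3000/5929/(4π)) = 0.20066192

0.200662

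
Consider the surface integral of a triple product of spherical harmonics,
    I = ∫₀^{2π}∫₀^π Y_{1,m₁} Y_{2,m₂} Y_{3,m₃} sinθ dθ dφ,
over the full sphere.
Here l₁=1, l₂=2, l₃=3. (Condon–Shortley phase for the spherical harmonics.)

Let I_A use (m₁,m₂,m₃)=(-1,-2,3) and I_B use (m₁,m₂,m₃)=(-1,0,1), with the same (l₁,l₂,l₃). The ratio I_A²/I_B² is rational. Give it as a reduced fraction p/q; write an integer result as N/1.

Same 1,2,3: normalisation and zero-m 3j drop out of the ratio.
A: Δ: 0! 2! 4! / 7! → 1/105; sum: t=0:+1/48 = 1/48; 3j²(1 2 3; -1 -2 3) = Δ·Π!·Σ² = 1/7  (sign +1)
B: Δ: 0! 2! 4! / 7! → 1/105; sum: t=0:+1/8 = 1/8; 3j²(1 2 3; -1 0 1) = Δ·Π!·Σ² = 2/35  (sign +1)
I_A²/I_B² = (1/7)/(2/35) = 5/2

5/2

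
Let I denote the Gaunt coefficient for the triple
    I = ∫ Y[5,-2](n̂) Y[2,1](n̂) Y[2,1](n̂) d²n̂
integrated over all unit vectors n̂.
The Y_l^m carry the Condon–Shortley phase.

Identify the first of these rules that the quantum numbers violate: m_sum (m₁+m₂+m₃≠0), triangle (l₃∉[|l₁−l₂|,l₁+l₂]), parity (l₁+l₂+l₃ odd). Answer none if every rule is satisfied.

m₁+m₂+m₃ = -2 + 1 + 1 = 0  ✓
triangle: |5−2|=3 ≤ l₃=2 ≤ 5+2=7  ✗
parity: l₁+l₂+l₃ = 9 is odd

triangle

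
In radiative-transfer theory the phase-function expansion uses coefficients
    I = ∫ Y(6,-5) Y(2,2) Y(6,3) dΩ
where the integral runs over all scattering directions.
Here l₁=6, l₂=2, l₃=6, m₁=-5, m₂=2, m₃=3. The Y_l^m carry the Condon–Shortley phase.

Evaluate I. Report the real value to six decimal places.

Checks pass: Σm=0; 14 even; l₃=6∈[4,8].
(2·6+1)(2·2+1)(2·6+1) = 845
Δ: 2! 10! 2! / 15! → 1/90090
sum: t=0:+1/69120 t=1:−1/14400 t=2:+1/69120 = -7/172800
3j²(6 2 6; 0 0 0) = Δ·Π!·Σ² = 14/715  (sign -1)
sum: t=2:+1/1451520 = 1/1451520
3j²(6 2 6; -5 2 3) = Δ·Π!·Σ² = 1/91  (sign -1)
combine: 4πI² = 845·14/715·1/91 = 2/11
take √, sign +1: I = 0.12028562

0.120286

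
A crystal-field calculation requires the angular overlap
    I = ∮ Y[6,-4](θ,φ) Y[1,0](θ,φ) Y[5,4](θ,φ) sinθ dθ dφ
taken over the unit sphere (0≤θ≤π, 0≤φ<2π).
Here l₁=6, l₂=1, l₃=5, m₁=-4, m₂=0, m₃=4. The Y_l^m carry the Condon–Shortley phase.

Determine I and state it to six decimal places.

m-sum 0 ✓  L=12 even ✓  5≤5≤7 ✓
Π(2lᵢ+1) = 13×3×11 = 429
triangle coeff Δ(6,1,5) = 1/858
Σ_t [1,1]: t=1:−1/14400 = -1/14400
(3j)²=6/143 [(6 1 5; 0 0 0)], sign=+1
Σ_t [1,1]: t=1:−1/362880 = -1/362880
(3j)²=10/429 [(6 1 5; -4 0 4)], sign=+1
⇒ 4πI² = 60/143
I = (+1)√(60/143/(4π)) = 0.18272698

0.182727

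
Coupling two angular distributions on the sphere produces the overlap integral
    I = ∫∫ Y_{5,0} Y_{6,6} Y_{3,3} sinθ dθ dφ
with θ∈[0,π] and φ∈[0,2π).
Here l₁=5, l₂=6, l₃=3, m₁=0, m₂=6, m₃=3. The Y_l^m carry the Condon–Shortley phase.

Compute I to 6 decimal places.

Σmᵢ = 9 ≠ 0, so the φ-integral vanishes; I = 0

0.000000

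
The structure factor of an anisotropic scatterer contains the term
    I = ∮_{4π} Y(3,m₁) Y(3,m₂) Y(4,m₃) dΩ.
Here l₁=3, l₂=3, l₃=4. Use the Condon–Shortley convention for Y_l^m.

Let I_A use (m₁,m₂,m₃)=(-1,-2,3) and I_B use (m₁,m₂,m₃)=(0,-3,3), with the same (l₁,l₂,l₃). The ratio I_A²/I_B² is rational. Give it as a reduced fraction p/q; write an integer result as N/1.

2/9

Shared (l₁,l₂,l₃)=(3,3,4): N and (l;000)² cancel in I_A²/I_B².
A: Δ = 2!·4!·4!/11! = 1/34650; Racah Σ t=0..1: t=0:+1/288 t=1:−1/144 = -1/288; ⇒ 3j(3 3 4; -1 -2 3)² = 1/99, sgn +1
B: Δ = 2!·4!·4!/11! = 1/34650; Racah Σ t=0..0: t=0:+1/288 = 1/288; ⇒ 3j(3 3 4; 0 -3 3)² = 1/22, sgn -1
I_A²/I_B² = (1/99)/(1/22) = 2/9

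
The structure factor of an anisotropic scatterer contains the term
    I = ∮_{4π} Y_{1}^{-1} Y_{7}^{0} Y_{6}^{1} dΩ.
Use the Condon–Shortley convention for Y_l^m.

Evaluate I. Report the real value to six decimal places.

0.160342

Rules hold: Σm=0, L=14 even, 6≤6≤8.
N = 3·15·13 = 585
Δ = 2!·0!·12!/15! = 1/1365
Racah Σ t=1..1: t=1:−1/518400 = -1/518400
⇒ 3j(1 7 6; 0 0 0)² = 7/195, sgn -1
Racah Σ t=2..2: t=2:+1/1209600 = 1/1209600
⇒ 3j(1 7 6; -1 0 1)² = 1/65, sgn -1
4πI² = N·(3j₀)²·(3jₘ)² = 21/65
I = +1·√(0.323077/4π) = 0.16034227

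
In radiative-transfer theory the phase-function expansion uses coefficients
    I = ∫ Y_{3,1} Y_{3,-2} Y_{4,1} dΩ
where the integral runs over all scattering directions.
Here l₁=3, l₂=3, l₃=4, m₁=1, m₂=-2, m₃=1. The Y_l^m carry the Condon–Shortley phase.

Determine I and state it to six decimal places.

0.145070

Checks pass: Σm=0; 10 even; l₃=4∈[0,6].
(2·3+1)(2·3+1)(2·4+1) = 441
Δ: 2! 4! 4! / 11! → 1/34650
sum: t=0:+1/72 t=1:−1/16 t=2:+1/72 = -5/144
3j²(3 3 4; 0 0 0) = Δ·Π!·Σ² = 2/77  (sign -1)
sum: t=0:+1/48 t=1:−1/144 = 1/72
3j²(3 3 4; 1 -2 1) = Δ·Π!·Σ² = 16/693  (sign -1)
combine: 4πI² = 441·2/77·16/693 = 32/121
take √, sign +1: I = 0.14506992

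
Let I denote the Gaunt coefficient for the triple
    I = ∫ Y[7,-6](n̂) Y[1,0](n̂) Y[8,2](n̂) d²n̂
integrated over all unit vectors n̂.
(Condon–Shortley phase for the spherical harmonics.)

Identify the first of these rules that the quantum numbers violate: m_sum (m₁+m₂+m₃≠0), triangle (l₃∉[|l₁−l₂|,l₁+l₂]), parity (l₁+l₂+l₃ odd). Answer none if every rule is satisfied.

m_sum

Σmᵢ = -4  ✗
l₃∈[|l₁−l₂|,l₁+l₂]=[6,8], have l₃=8
Σlᵢ = 16 ⇒ even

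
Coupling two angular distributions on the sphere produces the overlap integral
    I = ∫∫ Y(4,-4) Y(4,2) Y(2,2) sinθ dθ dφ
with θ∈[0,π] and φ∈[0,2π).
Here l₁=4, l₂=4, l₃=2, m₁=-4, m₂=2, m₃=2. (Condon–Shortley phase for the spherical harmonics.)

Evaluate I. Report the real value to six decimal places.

-0.106180

m-sum 0 ✓  L=10 even ✓  0≤2≤8 ✓
Π(2lᵢ+1) = 9×9×5 = 405
triangle coeff Δ(4,4,2) = 1/13860
Σ_t [2,4]: t=2:+1/192 t=3:−1/36 t=4:+1/192 = -5/288
(3j)²=20/693 [(4 4 2; 0 0 0)], sign=-1
Σ_t [6,6]: t=6:+1/2880 = 1/2880
(3j)²=2/165 [(4 4 2; -4 2 2)], sign=+1
⇒ 4πI² = 120/847
I = (-1)√(120/847/(4π)) = -0.10618031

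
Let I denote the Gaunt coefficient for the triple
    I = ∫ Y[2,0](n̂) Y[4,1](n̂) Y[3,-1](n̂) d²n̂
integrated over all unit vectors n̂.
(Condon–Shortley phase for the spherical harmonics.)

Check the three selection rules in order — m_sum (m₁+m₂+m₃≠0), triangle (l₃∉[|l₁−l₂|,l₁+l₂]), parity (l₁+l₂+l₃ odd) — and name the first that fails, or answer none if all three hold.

m₁+m₂+m₃ = 0 + 1 − 1 = 0  ✓
triangle: |2−4|=2 ≤ l₃=3 ≤ 2+4=6  ✓
parity: l₁+l₂+l₃ = 9 is odd  ✗

parity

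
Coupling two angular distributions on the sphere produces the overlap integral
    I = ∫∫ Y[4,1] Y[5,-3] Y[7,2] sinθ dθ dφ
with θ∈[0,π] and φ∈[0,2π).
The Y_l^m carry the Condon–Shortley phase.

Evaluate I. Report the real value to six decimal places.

Rules hold: Σm=0, L=16 even, 1≤7≤9.
N = 9·11·15 = 1485
Δ = 2!·6!·8!/17! = 1/6126120
Racah Σ t=0..2: t=0:+1/69120 t=1:−1/20736 t=2:+1/69120 = -1/51840
⇒ 3j(4 5 7; 0 0 0)² = 280/21879, sgn +1
Racah Σ t=0..2: t=0:+1/103680 t=1:−1/241920 t=2:+1/9676800 = 163/29030400
⇒ 3j(4 5 7; 1 -3 2)² = 26569/2042040, sgn -1
4πI² = N·(3j₀)²·(3jₘ)² = 132845/537251
I = -1·√(0.247268/4π) = -0.14027461

-0.140275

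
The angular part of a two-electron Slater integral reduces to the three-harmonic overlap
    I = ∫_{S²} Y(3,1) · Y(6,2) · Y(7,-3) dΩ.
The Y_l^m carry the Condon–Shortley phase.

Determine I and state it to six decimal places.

Checks pass: Σm=0; 16 even; l₃=7∈[3,9].
(2·3+1)(2·6+1)(2·7+1) = 1365
Δ: 2! 4! 10! / 17! → 1/2042040
sum: t=0:+1/207360 t=1:−1/57600 t=2:+1/207360 = -1/129600
3j²(3 6 7; 0 0 0) = Δ·Π!·Σ² = 168/12155  (sign +1)
sum: t=0:+1/645120 t=1:−1/181440 t=2:+1/829440 = -1/362880
3j²(3 6 7; 1 2 -3) = Δ·Π!·Σ² = 256/17017  (sign -1)
combine: 4πI² = 1365·168/12155·256/17017 = 129024/454597
take √, sign -1: I = -0.15028548

-0.150285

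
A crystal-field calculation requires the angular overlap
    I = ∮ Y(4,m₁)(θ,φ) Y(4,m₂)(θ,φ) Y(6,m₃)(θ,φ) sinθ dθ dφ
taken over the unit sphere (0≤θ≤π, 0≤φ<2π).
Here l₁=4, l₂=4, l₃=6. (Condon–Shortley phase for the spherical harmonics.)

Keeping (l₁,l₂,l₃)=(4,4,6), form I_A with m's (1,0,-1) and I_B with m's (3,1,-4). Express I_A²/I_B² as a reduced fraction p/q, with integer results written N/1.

35/3

l's match ⇒ only the (l;m) 3-j factors differ between A and B.
A: triangle coeff Δ(4,4,6) = 1/1261260; Σ_t [0,2]: t=0:+1/3456 t=1:−1/1728 t=2:+1/11520 = -7/34560; (3j)²=7/858 [(4 4 6; 1 0 -1)], sign=+1
B: triangle coeff Δ(4,4,6) = 1/1261260; Σ_t [0,1]: t=0:+1/28800 t=1:−1/34560 = 1/172800; (3j)²=1/1430 [(4 4 6; 3 1 -4)], sign=+1
I_A²/I_B² = (7/858)/(1/1430) = 35/3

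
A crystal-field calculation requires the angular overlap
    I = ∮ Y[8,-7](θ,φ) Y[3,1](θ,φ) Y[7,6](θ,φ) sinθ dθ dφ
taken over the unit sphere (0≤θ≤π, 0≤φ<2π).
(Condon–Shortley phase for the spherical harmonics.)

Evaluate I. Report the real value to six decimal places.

m-sum 0 ✓  L=18 even ✓  5≤7≤11 ✓
Π(2lᵢ+1) = 17×7×15 = 1785
triangle coeff Δ(8,3,7) = 1/5290740
Σ_t [1,3]: t=1:−1/7257600 t=2:+1/2073600 t=3:−1/7257600 = 1/4838400
(3j)²=252/20995 [(8 3 7; 0 0 0)], sign=-1
Σ_t [3,4]: t=3:−1/2874009600 t=4:+1/1916006400 = 1/5748019200
(3j)²=13/5814 [(8 3 7; -7 1 6)], sign=-1
⇒ 4πI² = 294/6137
I = (+1)√(294/6137/(4π)) = 0.06174342

0.061743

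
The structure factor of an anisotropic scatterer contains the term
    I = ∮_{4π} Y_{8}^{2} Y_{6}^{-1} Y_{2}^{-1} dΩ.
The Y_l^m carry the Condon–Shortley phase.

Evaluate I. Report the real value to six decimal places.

0.227709

m-sum 0 ✓  L=16 even ✓  2≤2≤14 ✓
Π(2lᵢ+1) = 17×13×5 = 1105
triangle coeff Δ(8,6,2) = 1/30940
Σ_t [6,6]: t=6:+1/2073600 = 1/2073600
(3j)²=28/1105 [(8 6 2; 0 0 0)], sign=+1
Σ_t [5,5]: t=5:−1/3628800 = -1/3628800
(3j)²=36/1547 [(8 6 2; 2 -1 -1)], sign=+1
⇒ 4πI² = 144/221
I = (+1)√(144/221/(4π)) = 0.22770899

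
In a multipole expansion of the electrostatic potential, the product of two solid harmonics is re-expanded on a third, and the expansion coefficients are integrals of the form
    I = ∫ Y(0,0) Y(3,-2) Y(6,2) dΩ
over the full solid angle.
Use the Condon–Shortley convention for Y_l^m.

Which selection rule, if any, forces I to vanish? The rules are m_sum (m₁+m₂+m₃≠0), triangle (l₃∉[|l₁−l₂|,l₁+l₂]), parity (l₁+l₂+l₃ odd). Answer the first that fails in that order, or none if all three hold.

triangle

azimuthal sum: 0 − 2 + 2 = 0  ✓
3 ≤ 6 ≤ 3 (triangle on l)  ✗
L = 0 + 3 + 6 = 9 (odd)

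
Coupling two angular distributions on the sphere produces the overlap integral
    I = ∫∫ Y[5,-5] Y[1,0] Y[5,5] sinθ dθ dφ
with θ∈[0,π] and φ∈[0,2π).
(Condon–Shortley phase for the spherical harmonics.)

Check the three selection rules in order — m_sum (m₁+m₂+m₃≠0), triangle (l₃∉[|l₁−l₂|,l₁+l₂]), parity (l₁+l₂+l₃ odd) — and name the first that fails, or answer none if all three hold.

m₁+m₂+m₃ = -5 + 0 + 5 = 0  ✓
triangle: |5−1|=4 ≤ l₃=5 ≤ 5+1=6  ✓
parity: l₁+l₂+l₃ = 11 is odd  ✗

parity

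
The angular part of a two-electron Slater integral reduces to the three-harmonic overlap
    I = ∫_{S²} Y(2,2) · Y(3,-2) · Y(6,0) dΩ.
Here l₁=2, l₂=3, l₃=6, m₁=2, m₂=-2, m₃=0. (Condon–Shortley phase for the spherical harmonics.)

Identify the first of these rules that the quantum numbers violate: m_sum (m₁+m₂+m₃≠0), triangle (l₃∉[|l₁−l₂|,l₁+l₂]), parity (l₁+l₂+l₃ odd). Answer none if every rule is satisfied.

Σmᵢ = 0  ✓
l₃∈[|l₁−l₂|,l₁+l₂]=[1,5], have l₃=6  ✗
Σlᵢ = 11 ⇒ odd

triangle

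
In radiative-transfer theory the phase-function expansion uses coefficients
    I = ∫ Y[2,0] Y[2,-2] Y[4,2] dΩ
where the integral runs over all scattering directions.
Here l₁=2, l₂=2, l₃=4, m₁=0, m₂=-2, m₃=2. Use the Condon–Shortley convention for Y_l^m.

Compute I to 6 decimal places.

0.156078

Rules hold: Σm=0, L=8 even, 0≤4≤4.
N = 5·5·9 = 225
Δ = 0!·4!·4!/9! = 1/630
Racah Σ t=0..0: t=0:+1/16 = 1/16
⇒ 3j(2 2 4; 0 0 0)² = 2/35, sgn +1
Racah Σ t=0..0: t=0:+1/96 = 1/96
⇒ 3j(2 2 4; 0 -2 2)² = 1/42, sgn +1
4πI² = N·(3j₀)²·(3jₘ)² = 15/49
I = +1·√(0.306122/4π) = 0.15607835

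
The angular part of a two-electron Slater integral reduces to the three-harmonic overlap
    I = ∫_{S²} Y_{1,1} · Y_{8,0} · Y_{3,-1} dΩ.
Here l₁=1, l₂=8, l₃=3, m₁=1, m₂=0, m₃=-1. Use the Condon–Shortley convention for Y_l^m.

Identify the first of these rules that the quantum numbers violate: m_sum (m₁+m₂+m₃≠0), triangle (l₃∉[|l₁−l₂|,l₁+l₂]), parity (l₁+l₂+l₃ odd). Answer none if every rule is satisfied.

triangle

Σmᵢ = 0  ✓
l₃∈[|l₁−l₂|,l₁+l₂]=[7,9], have l₃=3  ✗
Σlᵢ = 12 ⇒ even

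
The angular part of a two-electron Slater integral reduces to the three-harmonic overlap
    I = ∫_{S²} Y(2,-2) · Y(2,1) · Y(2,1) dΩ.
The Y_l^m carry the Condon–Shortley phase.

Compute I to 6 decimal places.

m-sum 0 ✓  L=6 even ✓  0≤2≤4 ✓
Π(2lᵢ+1) = 5×5×5 = 125
triangle coeff Δ(2,2,2) = 1/630
Σ_t [0,2]: t=0:+1/8 t=1:−1/1 t=2:+1/8 = -3/4
(3j)²=2/35 [(2 2 2; 0 0 0)], sign=-1
Σ_t [2,2]: t=2:+1/4 = 1/4
(3j)²=3/35 [(2 2 2; -2 1 1)], sign=-1
⇒ 4πI² = 30/49
I = (+1)√(30/49/(4π)) = 0.22072812

0.220728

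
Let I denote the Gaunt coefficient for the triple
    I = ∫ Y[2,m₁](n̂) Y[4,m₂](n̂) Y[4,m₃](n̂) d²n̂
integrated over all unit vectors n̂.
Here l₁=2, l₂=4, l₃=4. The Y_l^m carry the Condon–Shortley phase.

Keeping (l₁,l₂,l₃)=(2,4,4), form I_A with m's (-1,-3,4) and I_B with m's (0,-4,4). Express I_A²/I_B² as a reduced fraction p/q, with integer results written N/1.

3/4

Same 2,4,4: normalisation and zero-m 3j drop out of the ratio.
A: Δ: 2! 2! 6! / 11! → 1/13860; sum: t=1:−1/1440 = -1/1440; 3j²(2 4 4; -1 -3 4) = Δ·Π!·Σ² = 7/165  (sign -1)
B: Δ: 2! 2! 6! / 11! → 1/13860; sum: t=0:+1/2880 = 1/2880; 3j²(2 4 4; 0 -4 4) = Δ·Π!·Σ² = 28/495  (sign +1)
I_A²/I_B² = (7/165)/(28/495) = 3/4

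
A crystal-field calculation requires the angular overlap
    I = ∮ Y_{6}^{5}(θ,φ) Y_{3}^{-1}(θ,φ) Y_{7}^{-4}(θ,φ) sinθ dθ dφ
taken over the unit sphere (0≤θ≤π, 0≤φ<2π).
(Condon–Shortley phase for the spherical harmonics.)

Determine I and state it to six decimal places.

m-sum 0 ✓  L=16 even ✓  3≤7≤9 ✓
Π(2lᵢ+1) = 13×7×15 = 1365
triangle coeff Δ(6,3,7) = 1/2042040
Σ_t [0,2]: t=0:+1/207360 t=1:−1/57600 t=2:+1/207360 = -1/129600
(3j)²=168/12155 [(6 3 7; 0 0 0)], sign=+1
Σ_t [0,1]: t=0:+1/2903040 t=1:−1/21772800 = 13/43545600
(3j)²=143/7140 [(6 3 7; 5 -1 -4)], sign=-1
⇒ 4πI² = 546/1445
I = (-1)√(546/1445/(4π)) = -0.17340334

-0.173403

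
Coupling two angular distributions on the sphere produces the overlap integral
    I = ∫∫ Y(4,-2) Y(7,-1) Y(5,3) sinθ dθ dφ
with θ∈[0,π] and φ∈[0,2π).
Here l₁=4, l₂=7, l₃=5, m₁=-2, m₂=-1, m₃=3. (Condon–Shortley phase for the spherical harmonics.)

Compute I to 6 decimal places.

m-sum 0 ✓  L=16 even ✓  3≤5≤11 ✓
Π(2lᵢ+1) = 9×15×11 = 1485
triangle coeff Δ(4,7,5) = 1/6126120
Σ_t [2,4]: t=2:+1/69120 t=3:−1/20736 t=4:+1/69120 = -1/51840
(3j)²=280/21879 [(4 7 5; 0 0 0)], sign=+1
Σ_t [4,6]: t=4:+1/138240 t=5:−1/604800 t=6:+1/58060800 = 13/2322432
(3j)²=1625/94248 [(4 7 5; -2 -1 3)], sign=+1
⇒ 4πI² = 3125/9537
I = (+1)√(3125/9537/(4π)) = 0.16147831

0.161478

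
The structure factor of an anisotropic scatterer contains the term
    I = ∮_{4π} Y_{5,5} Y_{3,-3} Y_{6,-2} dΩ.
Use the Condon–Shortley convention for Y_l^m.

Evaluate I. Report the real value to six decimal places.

-0.036034

Rules hold: Σm=0, L=14 even, 2≤6≤8.
N = 11·7·13 = 1001
Δ = 2!·8!·4!/15! = 1/675675
Racah Σ t=0..2: t=0:+1/8640 t=1:−1/2304 t=2:+1/8640 = -7/34560
⇒ 3j(5 3 6; 0 0 0)² = 7/429, sgn -1
Racah Σ t=0..0: t=0:+1/1935360 = 1/1935360
⇒ 3j(5 3 6; 5 -3 -2)² = 1/1001, sgn +1
4πI² = N·(3j₀)²·(3jₘ)² = 7/429
I = -1·√(0.016317/4π) = -0.03603425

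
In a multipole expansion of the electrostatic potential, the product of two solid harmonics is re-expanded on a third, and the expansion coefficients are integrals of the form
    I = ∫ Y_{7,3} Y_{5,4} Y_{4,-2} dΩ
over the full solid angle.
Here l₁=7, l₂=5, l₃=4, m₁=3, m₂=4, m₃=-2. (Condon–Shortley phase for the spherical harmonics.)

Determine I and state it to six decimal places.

0.000000

3 + 4 − 2 = 5 ≠ 0: azimuthal integral kills it; I = 0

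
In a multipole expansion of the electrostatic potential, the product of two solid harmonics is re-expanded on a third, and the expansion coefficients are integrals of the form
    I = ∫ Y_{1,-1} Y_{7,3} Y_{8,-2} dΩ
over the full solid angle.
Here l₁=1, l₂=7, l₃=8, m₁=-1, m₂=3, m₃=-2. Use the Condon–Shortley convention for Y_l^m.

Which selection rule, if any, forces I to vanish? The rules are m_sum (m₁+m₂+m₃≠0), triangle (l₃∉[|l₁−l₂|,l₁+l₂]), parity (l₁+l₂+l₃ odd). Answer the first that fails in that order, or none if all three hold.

none

Σmᵢ = 0  ✓
l₃∈[|l₁−l₂|,l₁+l₂]=[6,8], have l₃=8  ✓
Σlᵢ = 16 ⇒ even  ✓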